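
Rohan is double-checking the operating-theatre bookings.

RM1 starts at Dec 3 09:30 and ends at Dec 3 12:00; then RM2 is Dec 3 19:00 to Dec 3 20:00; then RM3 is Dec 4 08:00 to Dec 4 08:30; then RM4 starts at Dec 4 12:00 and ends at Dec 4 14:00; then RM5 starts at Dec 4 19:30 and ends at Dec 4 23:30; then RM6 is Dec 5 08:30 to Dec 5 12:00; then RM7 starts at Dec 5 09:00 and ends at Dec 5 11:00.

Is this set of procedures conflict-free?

Sorted by start: RM1, RM2, RM3, RM4, RM5, RM6, RM7.
RM2 starts after RM1 ends, so RM1 has no further overlaps.
RM3 starts after RM2 ends, so RM2 has no further overlaps.
RM4 starts after RM3 ends, so RM3 has no further overlaps.
RM5 starts after RM4 ends, so RM4 has no further overlaps.
RM6 starts after RM5 ends, so RM5 has no further overlaps.
RM7 starts before RM6 ends → RM6 and RM7 overlap.
That's a conflict, so the schedule is not conflict-free.

No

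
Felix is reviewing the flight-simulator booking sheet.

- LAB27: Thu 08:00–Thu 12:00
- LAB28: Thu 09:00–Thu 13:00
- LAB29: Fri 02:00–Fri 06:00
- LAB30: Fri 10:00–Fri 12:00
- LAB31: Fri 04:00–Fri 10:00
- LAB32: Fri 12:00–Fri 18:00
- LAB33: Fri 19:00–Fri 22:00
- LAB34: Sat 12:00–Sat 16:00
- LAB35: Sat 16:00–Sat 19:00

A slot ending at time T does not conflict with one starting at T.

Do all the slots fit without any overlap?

Sorted by start: LAB27, LAB28, LAB29, LAB31, LAB30, LAB32, LAB33, LAB34, LAB35.
LAB28 starts before LAB27 ends → LAB27 and LAB28 overlap.
That's a conflict, so the schedule is not conflict-free.

No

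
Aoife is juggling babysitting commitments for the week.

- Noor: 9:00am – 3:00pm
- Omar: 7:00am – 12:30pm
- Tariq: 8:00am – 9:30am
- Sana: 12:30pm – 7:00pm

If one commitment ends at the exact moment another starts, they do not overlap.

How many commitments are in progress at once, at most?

Sweep the timeline, counting +1 at each start and −1 at each end (ends before starts at a tie):
7:00am start Omar → 1
8:00am start Tariq → 2
9:00am start Noor → 3
9:30am end Tariq → 2
12:30pm end Omar → 1
12:30pm start Sana → 2
3:00pm end Noor → 1
7:00pm end Sana → 0
Peak is 3, at 9:00am (Noor, Omar, Tariq).

3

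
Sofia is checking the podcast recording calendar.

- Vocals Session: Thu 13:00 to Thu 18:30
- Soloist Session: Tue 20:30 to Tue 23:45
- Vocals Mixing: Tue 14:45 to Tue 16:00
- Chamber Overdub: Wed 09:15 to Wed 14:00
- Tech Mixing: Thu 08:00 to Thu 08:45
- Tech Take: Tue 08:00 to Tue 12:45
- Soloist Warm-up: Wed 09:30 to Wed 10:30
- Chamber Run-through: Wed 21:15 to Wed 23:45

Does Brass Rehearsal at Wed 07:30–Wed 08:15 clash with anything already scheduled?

No — it doesn't clash with anything

Tech Take: ends Tue 12:45 at or before Brass Rehearsal starts Wed 07:30 → clear.
Vocals Mixing: ends Tue 16:00 at or before Brass Rehearsal starts Wed 07:30 → clear.
Soloist Session: ends Tue 23:45 at or before Brass Rehearsal starts Wed 07:30 → clear.
Chamber Overdub: starts Wed 09:15 at or after Brass Rehearsal ends Wed 08:15 → clear.
Soloist Warm-up: starts Wed 09:30 at or after Brass Rehearsal ends Wed 08:15 → clear.
Chamber Run-through: starts Wed 21:15 at or after Brass Rehearsal ends Wed 08:15 → clear.
Tech Mixing: starts Thu 08:00 at or after Brass Rehearsal ends Wed 08:15 → clear.
Vocals Session: starts Thu 13:00 at or after Brass Rehearsal ends Wed 08:15 → clear.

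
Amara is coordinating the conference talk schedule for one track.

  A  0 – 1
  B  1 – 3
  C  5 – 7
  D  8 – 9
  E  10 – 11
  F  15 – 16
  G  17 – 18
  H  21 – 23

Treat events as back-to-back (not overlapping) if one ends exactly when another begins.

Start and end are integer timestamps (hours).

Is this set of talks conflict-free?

Yes

Sorted by start: A, B, C, D, E, F, G, H.
B starts exactly when A ends (back-to-back, no overlap); A is clear from here.
C starts after B ends; B is clear from here.
D starts after C ends; C is clear from here.
E starts after D ends; D is clear from here.
F starts after E ends; E is clear from here.
G starts after F ends; F is clear from here.
H starts after G ends.
Every pair is clear; the schedule has no overlaps.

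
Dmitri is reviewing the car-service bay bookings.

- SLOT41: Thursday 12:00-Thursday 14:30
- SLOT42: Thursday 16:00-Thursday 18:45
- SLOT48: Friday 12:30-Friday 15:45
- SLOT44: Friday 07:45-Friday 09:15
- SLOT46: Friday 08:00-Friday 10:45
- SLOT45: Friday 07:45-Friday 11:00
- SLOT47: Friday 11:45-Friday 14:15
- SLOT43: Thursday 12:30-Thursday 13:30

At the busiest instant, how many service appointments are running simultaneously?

Walk through starts and ends in time order (an end at T is processed before a start at T):
Thursday 12:00 start SLOT41 → 1
Thursday 12:30 start SLOT43 → 2
Thursday 13:30 end SLOT43 → 1
Thursday 14:30 end SLOT41 → 0
Thursday 16:00 start SLOT42 → 1
Thursday 18:45 end SLOT42 → 0
Friday 07:45 start SLOT44 → 1
Friday 07:45 start SLOT45 → 2
Friday 08:00 start SLOT46 → 3
Friday 09:15 end SLOT44 → 2
Friday 10:45 end SLOT46 → 1
Friday 11:00 end SLOT45 → 0
Friday 11:45 start SLOT47 → 1
Friday 12:30 start SLOT48 → 2
Friday 14:15 end SLOT47 → 1
Friday 15:45 end SLOT48 → 0
Peak is 3, at Friday 08:00 (SLOT44, SLOT45, SLOT46).

3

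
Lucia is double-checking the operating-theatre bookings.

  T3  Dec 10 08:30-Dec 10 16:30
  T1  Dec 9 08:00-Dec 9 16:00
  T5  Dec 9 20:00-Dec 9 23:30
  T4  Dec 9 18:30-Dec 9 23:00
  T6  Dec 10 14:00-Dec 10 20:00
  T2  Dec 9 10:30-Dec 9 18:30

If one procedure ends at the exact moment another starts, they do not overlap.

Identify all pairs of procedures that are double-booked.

Sorted by start: T1, T2, T4, T5, T3, T6.
T2 starts before T1 ends → T1 and T2 overlap.
T4 starts after T1 ends, so T1 has no further overlaps.
T4 starts exactly when T2 ends (back-to-back, no overlap), so T2 has no further overlaps.
T5 starts before T4 ends → T4 and T5 overlap.
T3 starts after T4 ends, so T4 has no further overlaps.
T3 starts after T5 ends, so T5 has no further overlaps.
T6 starts before T3 ends → T3 and T6 overlap.

T1 & T2, T3 & T6, T4 & T5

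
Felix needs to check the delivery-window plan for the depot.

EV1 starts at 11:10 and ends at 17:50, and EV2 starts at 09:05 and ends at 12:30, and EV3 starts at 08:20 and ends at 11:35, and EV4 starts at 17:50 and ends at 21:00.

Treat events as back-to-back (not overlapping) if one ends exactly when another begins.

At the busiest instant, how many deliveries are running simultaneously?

Sweep the timeline, counting +1 at each start and −1 at each end (ends before starts at a tie):
08:20 start EV3 → 1
09:05 start EV2 → 2
11:10 start EV1 → 3
11:35 end EV3 → 2
12:30 end EV2 → 1
17:50 end EV1 → 0
17:50 start EV4 → 1
21:00 end EV4 → 0
Peak is 3, at 11:10 (EV1, EV2, EV3).

3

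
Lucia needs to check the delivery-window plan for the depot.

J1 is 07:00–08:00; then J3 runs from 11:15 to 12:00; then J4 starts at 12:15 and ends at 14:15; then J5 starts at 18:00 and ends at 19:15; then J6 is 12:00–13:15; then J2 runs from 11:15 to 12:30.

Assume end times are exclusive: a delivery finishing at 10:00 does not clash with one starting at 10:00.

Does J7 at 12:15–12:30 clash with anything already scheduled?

Yes — it overlaps J2, J4, J6

J1: ends 08:00 at or before J7 starts 12:15 → clear.
J2: starts 11:15 before J7 ends 12:30, and ends 12:30 after J7 starts 12:15 → overlap.
J3: ends 12:00 at or before J7 starts 12:15 → clear.
J6: starts 12:00 before J7 ends 12:30, and ends 13:15 after J7 starts 12:15 → overlap.
J4: starts 12:15 before J7 ends 12:30, and ends 14:15 after J7 starts 12:15 → overlap.
J5: starts 18:00 at or after J7 ends 12:30 → clear.
J7 overlaps J2, J4, J6.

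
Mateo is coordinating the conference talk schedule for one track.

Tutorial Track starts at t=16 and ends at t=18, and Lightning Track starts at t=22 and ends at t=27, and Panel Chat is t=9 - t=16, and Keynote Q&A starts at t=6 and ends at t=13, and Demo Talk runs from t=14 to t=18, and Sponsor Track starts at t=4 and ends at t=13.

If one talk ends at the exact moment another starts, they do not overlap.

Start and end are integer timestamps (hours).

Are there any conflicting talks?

Sorted by start: Sponsor Track, Keynote Q&A, Panel Chat, Demo Talk, Tutorial Track, Lightning Track.
Keynote Q&A starts before Sponsor Track ends → Sponsor Track and Keynote Q&A overlap.
That's a conflict, so the schedule is not conflict-free.

Yes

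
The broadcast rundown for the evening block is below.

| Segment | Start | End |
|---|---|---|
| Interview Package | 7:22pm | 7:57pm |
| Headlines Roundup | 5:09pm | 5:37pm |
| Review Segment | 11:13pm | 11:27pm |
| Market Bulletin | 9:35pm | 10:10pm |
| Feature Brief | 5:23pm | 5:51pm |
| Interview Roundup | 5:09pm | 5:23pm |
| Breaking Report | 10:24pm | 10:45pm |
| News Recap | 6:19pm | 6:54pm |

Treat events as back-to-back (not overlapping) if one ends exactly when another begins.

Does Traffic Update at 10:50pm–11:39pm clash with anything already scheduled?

Yes — it overlaps Review Segment

Interview Roundup: ends 5:23pm at or before Traffic Update starts 10:50pm → clear.
Headlines Roundup: ends 5:37pm at or before Traffic Update starts 10:50pm → clear.
Feature Brief: ends 5:51pm at or before Traffic Update starts 10:50pm → clear.
News Recap: ends 6:54pm at or before Traffic Update starts 10:50pm → clear.
Interview Package: ends 7:57pm at or before Traffic Update starts 10:50pm → clear.
Market Bulletin: ends 10:10pm at or before Traffic Update starts 10:50pm → clear.
Breaking Report: ends 10:45pm at or before Traffic Update starts 10:50pm → clear.
Review Segment: starts 11:13pm before Traffic Update ends 11:39pm, and ends 11:27pm after Traffic Update starts 10:50pm → overlap.
Traffic Update overlaps Review Segment.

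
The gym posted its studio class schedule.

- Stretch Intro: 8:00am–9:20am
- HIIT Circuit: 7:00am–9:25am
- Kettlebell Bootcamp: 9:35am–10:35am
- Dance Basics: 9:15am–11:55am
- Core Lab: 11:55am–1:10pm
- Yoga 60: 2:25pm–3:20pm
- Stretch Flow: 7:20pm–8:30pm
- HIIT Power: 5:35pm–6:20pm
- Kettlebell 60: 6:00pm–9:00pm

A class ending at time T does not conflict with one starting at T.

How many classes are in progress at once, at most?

3

Walk through starts and ends in time order (an end at T is processed before a start at T):
7:00am start HIIT Circuit → 1
8:00am start Stretch Intro → 2
9:15am start Dance Basics → 3
9:20am end Stretch Intro → 2
9:25am end HIIT Circuit → 1
9:35am start Kettlebell Bootcamp → 2
10:35am end Kettlebell Bootcamp → 1
11:55am end Dance Basics → 0
11:55am start Core Lab → 1
1:10pm end Core Lab → 0
2:25pm start Yoga 60 → 1
3:20pm end Yoga 60 → 0
5:35pm start HIIT Power → 1
6:00pm start Kettlebell 60 → 2
6:20pm end HIIT Power → 1
7:20pm start Stretch Flow → 2
8:30pm end Stretch Flow → 1
9:00pm end Kettlebell 60 → 0
Peak is 3, at 9:15am (Dance Basics, HIIT Circuit, Stretch Intro).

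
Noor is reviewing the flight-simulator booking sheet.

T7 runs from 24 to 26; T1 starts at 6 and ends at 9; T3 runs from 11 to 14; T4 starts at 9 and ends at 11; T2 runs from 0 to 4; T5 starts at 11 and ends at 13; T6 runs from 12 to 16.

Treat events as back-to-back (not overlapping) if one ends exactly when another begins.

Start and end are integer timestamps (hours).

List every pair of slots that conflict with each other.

Sorted by start: T2, T1, T4, T3, T5, T6, T7.
T1 starts after T2 ends — done with T2.
T4 starts exactly when T1 ends (back-to-back, no overlap) — done with T1.
T3 starts exactly when T4 ends (back-to-back, no overlap) — done with T4.
T5 starts before T3 ends → T3 and T5 overlap.
T6 starts before T3 ends → T3 and T6 overlap.
T7 starts after T3 ends.
T6 starts before T5 ends → T5 and T6 overlap.
T7 starts after T5 ends.
T7 starts after T6 ends.

T3 & T5, T3 & T6, T5 & T6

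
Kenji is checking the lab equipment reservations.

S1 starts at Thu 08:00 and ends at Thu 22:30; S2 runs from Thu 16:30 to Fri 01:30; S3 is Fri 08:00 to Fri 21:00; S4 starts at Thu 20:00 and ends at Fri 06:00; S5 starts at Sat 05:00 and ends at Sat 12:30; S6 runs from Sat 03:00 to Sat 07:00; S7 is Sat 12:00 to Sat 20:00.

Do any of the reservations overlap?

Yes

Sorted by start: S1, S2, S4, S3, S6, S5, S7.
S2 starts before S1 ends → S1 and S2 overlap.
That's a conflict, so the schedule is not conflict-free.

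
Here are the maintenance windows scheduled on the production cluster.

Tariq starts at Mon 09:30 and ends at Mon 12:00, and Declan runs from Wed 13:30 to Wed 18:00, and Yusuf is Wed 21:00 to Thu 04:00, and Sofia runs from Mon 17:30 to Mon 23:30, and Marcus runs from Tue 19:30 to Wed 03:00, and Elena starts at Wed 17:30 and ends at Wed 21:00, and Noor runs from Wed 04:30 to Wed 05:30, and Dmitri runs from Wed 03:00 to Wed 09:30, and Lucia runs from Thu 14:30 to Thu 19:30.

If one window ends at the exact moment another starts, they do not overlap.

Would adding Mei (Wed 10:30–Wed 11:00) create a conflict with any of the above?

Tariq: ends Mon 12:00 at or before Mei starts Wed 10:30 → clear.
Sofia: ends Mon 23:30 at or before Mei starts Wed 10:30 → clear.
Marcus: ends Wed 03:00 at or before Mei starts Wed 10:30 → clear.
Dmitri: ends Wed 09:30 at or before Mei starts Wed 10:30 → clear.
Noor: ends Wed 05:30 at or before Mei starts Wed 10:30 → clear.
Declan: starts Wed 13:30 at or after Mei ends Wed 11:00 → clear.
Elena: starts Wed 17:30 at or after Mei ends Wed 11:00 → clear.
Yusuf: starts Wed 21:00 at or after Mei ends Wed 11:00 → clear.
Lucia: starts Thu 14:30 at or after Mei ends Wed 11:00 → clear.

No — it doesn't clash with anything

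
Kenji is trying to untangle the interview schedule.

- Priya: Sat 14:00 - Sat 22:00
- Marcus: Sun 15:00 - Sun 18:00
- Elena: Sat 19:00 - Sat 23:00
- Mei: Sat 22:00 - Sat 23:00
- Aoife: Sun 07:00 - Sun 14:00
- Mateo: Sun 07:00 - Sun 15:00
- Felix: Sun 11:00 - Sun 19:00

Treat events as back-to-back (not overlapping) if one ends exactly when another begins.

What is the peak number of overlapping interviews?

3

Sweep the timeline, counting +1 at each start and −1 at each end (ends before starts at a tie):
Sat 14:00 start Priya → 1
Sat 19:00 start Elena → 2
Sat 22:00 end Priya → 1
Sat 22:00 start Mei → 2
Sat 23:00 end Elena → 1
Sat 23:00 end Mei → 0
Sun 07:00 start Aoife → 1
Sun 07:00 start Mateo → 2
Sun 11:00 start Felix → 3
Sun 14:00 end Aoife → 2
Sun 15:00 end Mateo → 1
Sun 15:00 start Marcus → 2
Sun 18:00 end Marcus → 1
Sun 19:00 end Felix → 0
Peak is 3, at Sun 11:00 (Aoife, Felix, Mateo).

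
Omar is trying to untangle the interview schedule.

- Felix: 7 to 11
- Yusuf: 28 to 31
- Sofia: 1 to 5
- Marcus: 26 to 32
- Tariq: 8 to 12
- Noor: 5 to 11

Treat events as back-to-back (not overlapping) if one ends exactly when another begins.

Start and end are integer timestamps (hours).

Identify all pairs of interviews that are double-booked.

Felix & Noor, Felix & Tariq, Marcus & Yusuf, Noor & Tariq

Sorted by start: Sofia, Noor, Felix, Tariq, Marcus, Yusuf.
Noor starts exactly when Sofia ends (back-to-back, no overlap), so Sofia has no further overlaps.
Felix starts before Noor ends → Noor and Felix overlap.
Tariq starts before Noor ends → Noor and Tariq overlap.
Marcus starts after Noor ends, so Noor has no further overlaps.
Tariq starts before Felix ends → Felix and Tariq overlap.
Marcus starts after Felix ends, so Felix has no further overlaps.
Marcus starts after Tariq ends, so Tariq has no further overlaps.
Yusuf starts before Marcus ends → Marcus and Yusuf overlap.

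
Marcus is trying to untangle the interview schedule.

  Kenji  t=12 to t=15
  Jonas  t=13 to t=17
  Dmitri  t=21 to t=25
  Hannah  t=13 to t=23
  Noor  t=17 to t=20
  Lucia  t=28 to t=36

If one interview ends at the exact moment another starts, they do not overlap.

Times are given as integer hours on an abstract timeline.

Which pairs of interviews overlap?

Dmitri & Hannah, Hannah & Jonas, Hannah & Kenji, Hannah & Noor, Jonas & Kenji

Check each pair: they overlap iff neither finishes before the other starts.
Sorted by start: Kenji, Jonas, Hannah, Noor, Dmitri, Lucia.
Jonas starts before Kenji ends → Kenji and Jonas overlap.
Hannah starts before Kenji ends → Kenji and Hannah overlap.
Noor starts after Kenji ends — done with Kenji.
Hannah starts before Jonas ends → Jonas and Hannah overlap.
Noor starts exactly when Jonas ends (back-to-back, no overlap) — done with Jonas.
Noor starts before Hannah ends → Hannah and Noor overlap.
Dmitri starts before Hannah ends → Hannah and Dmitri overlap.
Lucia starts after Hannah ends.
Dmitri starts after Noor ends — done with Noor.
Lucia starts after Dmitri ends.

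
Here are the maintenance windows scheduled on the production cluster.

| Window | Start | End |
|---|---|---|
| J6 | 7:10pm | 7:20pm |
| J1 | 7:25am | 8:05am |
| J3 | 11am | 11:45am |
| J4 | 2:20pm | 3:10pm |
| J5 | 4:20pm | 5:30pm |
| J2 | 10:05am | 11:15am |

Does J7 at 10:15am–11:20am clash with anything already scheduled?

J1: ends 8:05am at or before J7 starts 10:15am → clear.
J2: starts 10:05am before J7 ends 11:20am, and ends 11:15am after J7 starts 10:15am → overlap.
J3: starts 11am before J7 ends 11:20am, and ends 11:45am after J7 starts 10:15am → overlap.
J4: starts 2:20pm at or after J7 ends 11:20am → clear.
J5: starts 4:20pm at or after J7 ends 11:20am → clear.
J6: starts 7:10pm at or after J7 ends 11:20am → clear.
J7 overlaps J2, J3.

Yes — it overlaps J2, J3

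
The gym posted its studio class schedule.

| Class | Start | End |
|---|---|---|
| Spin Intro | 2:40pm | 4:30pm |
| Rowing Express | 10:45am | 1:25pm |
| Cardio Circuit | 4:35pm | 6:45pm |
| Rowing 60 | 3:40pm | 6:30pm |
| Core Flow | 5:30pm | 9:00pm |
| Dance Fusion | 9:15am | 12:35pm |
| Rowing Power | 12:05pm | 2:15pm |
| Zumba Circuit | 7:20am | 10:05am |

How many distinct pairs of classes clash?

Sorted by start: Zumba Circuit, Dance Fusion, Rowing Express, Rowing Power, Spin Intro, Rowing 60, Cardio Circuit, Core Flow.
Dance Fusion starts before Zumba Circuit ends → Zumba Circuit and Dance Fusion overlap.
Rowing Express starts after Zumba Circuit ends; Zumba Circuit is clear from here.
Rowing Express starts before Dance Fusion ends → Dance Fusion and Rowing Express overlap.
Rowing Power starts before Dance Fusion ends → Dance Fusion and Rowing Power overlap.
Spin Intro starts after Dance Fusion ends; Dance Fusion is clear from here.
Rowing Power starts before Rowing Express ends → Rowing Express and Rowing Power overlap.
Spin Intro starts after Rowing Express ends; Rowing Express is clear from here.
Spin Intro starts after Rowing Power ends; Rowing Power is clear from here.
Rowing 60 starts before Spin Intro ends → Spin Intro and Rowing 60 overlap.
Cardio Circuit starts after Spin Intro ends; Spin Intro is clear from here.
Cardio Circuit starts before Rowing 60 ends → Rowing 60 and Cardio Circuit overlap.
Core Flow starts before Rowing 60 ends → Rowing 60 and Core Flow overlap.
Core Flow starts before Cardio Circuit ends → Cardio Circuit and Core Flow overlap.
Overlapping pairs: Cardio Circuit & Core Flow, Cardio Circuit & Rowing 60, Core Flow & Rowing 60, Dance Fusion & Rowing Express, Dance Fusion & Rowing Power, Dance Fusion & Zumba Circuit, Rowing 60 & Spin Intro, Rowing Express & Rowing Power — 8 in total.

8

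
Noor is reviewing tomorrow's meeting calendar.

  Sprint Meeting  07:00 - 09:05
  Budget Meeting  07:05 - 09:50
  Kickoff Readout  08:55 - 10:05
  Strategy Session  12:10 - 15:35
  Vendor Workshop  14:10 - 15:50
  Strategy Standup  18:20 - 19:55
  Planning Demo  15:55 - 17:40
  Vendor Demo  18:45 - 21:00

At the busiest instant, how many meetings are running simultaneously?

Sort all start/end points and keep a running count:
07:00 start Sprint Meeting → 1
07:05 start Budget Meeting → 2
08:55 start Kickoff Readout → 3
09:05 end Sprint Meeting → 2
09:50 end Budget Meeting → 1
10:05 end Kickoff Readout → 0
12:10 start Strategy Session → 1
14:10 start Vendor Workshop → 2
15:35 end Strategy Session → 1
15:50 end Vendor Workshop → 0
15:55 start Planning Demo → 1
17:40 end Planning Demo → 0
18:20 start Strategy Standup → 1
18:45 start Vendor Demo → 2
19:55 end Strategy Standup → 1
21:00 end Vendor Demo → 0
Peak is 3, at 08:55 (Budget Meeting, Kickoff Readout, Sprint Meeting).

3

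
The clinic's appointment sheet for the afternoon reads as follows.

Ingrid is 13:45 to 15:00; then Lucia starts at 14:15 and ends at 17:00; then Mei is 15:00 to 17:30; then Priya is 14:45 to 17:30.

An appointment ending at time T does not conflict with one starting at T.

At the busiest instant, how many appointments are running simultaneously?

Sort all start/end points and keep a running count:
13:45 start Ingrid → 1
14:15 start Lucia → 2
14:45 start Priya → 3
15:00 end Ingrid → 2
15:00 start Mei → 3
17:00 end Lucia → 2
17:30 end Mei → 1
17:30 end Priya → 0
Peak is 3, at 14:45 (Ingrid, Lucia, Priya).

3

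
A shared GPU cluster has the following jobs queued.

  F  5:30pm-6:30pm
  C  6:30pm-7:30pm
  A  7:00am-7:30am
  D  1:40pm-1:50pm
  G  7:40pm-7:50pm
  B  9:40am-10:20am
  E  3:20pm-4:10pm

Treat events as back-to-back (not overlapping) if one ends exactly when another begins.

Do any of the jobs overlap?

Sorted by start: A, B, D, E, F, C, G.
B starts after A ends; A is clear from here.
D starts after B ends; B is clear from here.
E starts after D ends; D is clear from here.
F starts after E ends; E is clear from here.
C starts exactly when F ends (back-to-back, no overlap); F is clear from here.
G starts after C ends.
Every pair is clear; the schedule has no overlaps.

No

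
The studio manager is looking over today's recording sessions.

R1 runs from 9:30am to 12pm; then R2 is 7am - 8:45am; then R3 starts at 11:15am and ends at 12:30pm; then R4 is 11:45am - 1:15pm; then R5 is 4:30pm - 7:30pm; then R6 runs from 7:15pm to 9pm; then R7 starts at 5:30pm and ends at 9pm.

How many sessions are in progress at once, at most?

3

Sort all start/end points and keep a running count:
7am start R2 → 1
8:45am end R2 → 0
9:30am start R1 → 1
11:15am start R3 → 2
11:45am start R4 → 3
12pm end R1 → 2
12:30pm end R3 → 1
1:15pm end R4 → 0
4:30pm start R5 → 1
5:30pm start R7 → 2
7:15pm start R6 → 3
7:30pm end R5 → 2
9pm end R6 → 1
9pm end R7 → 0
Peak is 3, at 11:45am (R1, R3, R4).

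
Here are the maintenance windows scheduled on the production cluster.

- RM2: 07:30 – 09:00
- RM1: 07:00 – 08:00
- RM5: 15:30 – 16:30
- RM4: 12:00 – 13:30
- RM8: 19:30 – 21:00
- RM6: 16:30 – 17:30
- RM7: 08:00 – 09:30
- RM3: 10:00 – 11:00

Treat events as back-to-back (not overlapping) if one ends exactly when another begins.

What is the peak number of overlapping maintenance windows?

Walk through starts and ends in time order (an end at T is processed before a start at T):
07:00 start RM1 → 1
07:30 start RM2 → 2
08:00 end RM1 → 1
08:00 start RM7 → 2
09:00 end RM2 → 1
09:30 end RM7 → 0
10:00 start RM3 → 1
11:00 end RM3 → 0
12:00 start RM4 → 1
13:30 end RM4 → 0
15:30 start RM5 → 1
16:30 end RM5 → 0
16:30 start RM6 → 1
17:30 end RM6 → 0
19:30 start RM8 → 1
21:00 end RM8 → 0
Peak is 2, at 07:30 (RM1, RM2).

2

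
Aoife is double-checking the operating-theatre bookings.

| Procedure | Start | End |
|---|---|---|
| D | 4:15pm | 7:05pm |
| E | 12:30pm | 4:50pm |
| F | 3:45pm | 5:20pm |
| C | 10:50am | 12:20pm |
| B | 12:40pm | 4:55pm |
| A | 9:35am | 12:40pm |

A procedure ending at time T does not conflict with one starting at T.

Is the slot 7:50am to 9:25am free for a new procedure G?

Yes — the slot is free

A: starts 9:35am at or after G ends 9:25am → clear.
C: starts 10:50am at or after G ends 9:25am → clear.
E: starts 12:30pm at or after G ends 9:25am → clear.
B: starts 12:40pm at or after G ends 9:25am → clear.
F: starts 3:45pm at or after G ends 9:25am → clear.
D: starts 4:15pm at or after G ends 9:25am → clear.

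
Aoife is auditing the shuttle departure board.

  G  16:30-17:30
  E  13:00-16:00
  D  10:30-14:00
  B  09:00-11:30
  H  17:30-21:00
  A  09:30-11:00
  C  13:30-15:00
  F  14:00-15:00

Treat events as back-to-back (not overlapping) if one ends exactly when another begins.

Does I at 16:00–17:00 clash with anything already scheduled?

Yes — it overlaps G

B: ends 11:30 at or before I starts 16:00 → clear.
A: ends 11:00 at or before I starts 16:00 → clear.
D: ends 14:00 at or before I starts 16:00 → clear.
E: ends 16:00 at or before I starts 16:00 → clear.
C: ends 15:00 at or before I starts 16:00 → clear.
F: ends 15:00 at or before I starts 16:00 → clear.
G: starts 16:30 before I ends 17:00, and ends 17:30 after I starts 16:00 → overlap.
H: starts 17:30 at or after I ends 17:00 → clear.
I overlaps G.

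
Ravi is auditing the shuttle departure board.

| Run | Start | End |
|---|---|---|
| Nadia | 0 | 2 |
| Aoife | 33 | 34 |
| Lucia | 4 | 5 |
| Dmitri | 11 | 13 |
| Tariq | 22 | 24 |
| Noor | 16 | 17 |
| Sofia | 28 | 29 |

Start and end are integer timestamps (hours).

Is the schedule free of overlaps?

Yes

Sorted by start: Nadia, Lucia, Dmitri, Noor, Tariq, Sofia, Aoife.
Lucia starts after Nadia ends; Nadia is clear from here.
Dmitri starts after Lucia ends; Lucia is clear from here.
Noor starts after Dmitri ends; Dmitri is clear from here.
Tariq starts after Noor ends; Noor is clear from here.
Sofia starts after Tariq ends; Tariq is clear from here.
Aoife starts after Sofia ends.
Every pair is clear; the schedule has no overlaps.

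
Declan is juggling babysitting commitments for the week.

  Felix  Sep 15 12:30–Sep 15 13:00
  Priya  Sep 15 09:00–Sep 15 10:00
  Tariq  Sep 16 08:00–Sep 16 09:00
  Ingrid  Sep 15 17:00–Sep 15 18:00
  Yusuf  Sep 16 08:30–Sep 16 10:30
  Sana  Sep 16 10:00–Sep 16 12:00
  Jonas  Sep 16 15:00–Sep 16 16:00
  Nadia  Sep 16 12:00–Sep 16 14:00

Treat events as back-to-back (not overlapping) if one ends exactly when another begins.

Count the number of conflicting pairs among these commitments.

Sorted by start: Priya, Felix, Ingrid, Tariq, Yusuf, Sana, Nadia, Jonas.
Felix starts after Priya ends, so nothing later overlaps Priya either.
Ingrid starts after Felix ends, so nothing later overlaps Felix either.
Tariq starts after Ingrid ends, so nothing later overlaps Ingrid either.
Yusuf starts before Tariq ends → Tariq and Yusuf overlap.
Sana starts after Tariq ends, so nothing later overlaps Tariq either.
Sana starts before Yusuf ends → Yusuf and Sana overlap.
Nadia starts after Yusuf ends, so nothing later overlaps Yusuf either.
Nadia starts exactly when Sana ends (back-to-back, no overlap), so nothing later overlaps Sana either.
Jonas starts after Nadia ends.
Overlapping pairs: Sana & Yusuf, Tariq & Yusuf — 2 in total.

2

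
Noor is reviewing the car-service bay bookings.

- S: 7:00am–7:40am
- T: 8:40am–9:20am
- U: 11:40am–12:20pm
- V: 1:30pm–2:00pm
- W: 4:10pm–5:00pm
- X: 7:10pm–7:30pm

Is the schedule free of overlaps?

Yes

Sorted by start: S, T, U, V, W, X.
T starts after S ends, so nothing later overlaps S either.
U starts after T ends, so nothing later overlaps T either.
V starts after U ends, so nothing later overlaps U either.
W starts after V ends, so nothing later overlaps V either.
X starts after W ends.
Every pair is clear; the schedule has no overlaps.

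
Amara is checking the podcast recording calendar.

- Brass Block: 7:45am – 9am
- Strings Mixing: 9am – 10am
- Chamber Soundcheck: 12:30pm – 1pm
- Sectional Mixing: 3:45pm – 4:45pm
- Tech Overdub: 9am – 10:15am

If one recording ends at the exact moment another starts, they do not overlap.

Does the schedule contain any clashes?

Sorted by start: Brass Block, Strings Mixing, Tech Overdub, Chamber Soundcheck, Sectional Mixing.
Strings Mixing starts exactly when Brass Block ends (back-to-back, no overlap), so Brass Block has no further overlaps.
Tech Overdub starts before Strings Mixing ends → Strings Mixing and Tech Overdub overlap.
That's a conflict, so the schedule is not conflict-free.

Yes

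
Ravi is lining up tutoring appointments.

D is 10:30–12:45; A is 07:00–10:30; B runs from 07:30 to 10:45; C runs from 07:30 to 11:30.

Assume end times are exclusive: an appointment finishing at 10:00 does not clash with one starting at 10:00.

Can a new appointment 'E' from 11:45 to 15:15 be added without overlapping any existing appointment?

No — it overlaps D

A: ends 10:30 at or before E starts 11:45 → clear.
B: ends 10:45 at or before E starts 11:45 → clear.
C: ends 11:30 at or before E starts 11:45 → clear.
D: starts 10:30 before E ends 15:15, and ends 12:45 after E starts 11:45 → overlap.
E overlaps D.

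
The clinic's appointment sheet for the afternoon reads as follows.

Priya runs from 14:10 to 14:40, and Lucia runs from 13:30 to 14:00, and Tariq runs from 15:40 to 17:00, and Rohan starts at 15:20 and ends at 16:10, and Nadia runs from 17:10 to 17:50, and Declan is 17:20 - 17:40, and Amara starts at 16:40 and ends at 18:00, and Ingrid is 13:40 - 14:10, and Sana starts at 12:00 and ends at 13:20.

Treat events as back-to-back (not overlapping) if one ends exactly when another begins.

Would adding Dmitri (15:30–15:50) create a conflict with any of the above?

Yes — it overlaps Rohan, Tariq

Sana: ends 13:20 at or before Dmitri starts 15:30 → clear.
Lucia: ends 14:00 at or before Dmitri starts 15:30 → clear.
Ingrid: ends 14:10 at or before Dmitri starts 15:30 → clear.
Priya: ends 14:40 at or before Dmitri starts 15:30 → clear.
Rohan: starts 15:20 before Dmitri ends 15:50, and ends 16:10 after Dmitri starts 15:30 → overlap.
Tariq: starts 15:40 before Dmitri ends 15:50, and ends 17:00 after Dmitri starts 15:30 → overlap.
Amara: starts 16:40 at or after Dmitri ends 15:50 → clear.
Nadia: starts 17:10 at or after Dmitri ends 15:50 → clear.
Declan: starts 17:20 at or after Dmitri ends 15:50 → clear.
Dmitri overlaps Rohan, Tariq.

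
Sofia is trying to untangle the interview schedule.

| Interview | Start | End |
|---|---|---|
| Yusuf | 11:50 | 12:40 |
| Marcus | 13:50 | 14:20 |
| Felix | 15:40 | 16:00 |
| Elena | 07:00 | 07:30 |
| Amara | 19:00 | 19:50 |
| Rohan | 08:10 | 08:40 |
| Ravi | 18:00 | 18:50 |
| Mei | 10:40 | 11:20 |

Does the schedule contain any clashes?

Sorted by start: Elena, Rohan, Mei, Yusuf, Marcus, Felix, Ravi, Amara.
Rohan starts after Elena ends; Elena is clear from here.
Mei starts after Rohan ends; Rohan is clear from here.
Yusuf starts after Mei ends; Mei is clear from here.
Marcus starts after Yusuf ends; Yusuf is clear from here.
Felix starts after Marcus ends; Marcus is clear from here.
Ravi starts after Felix ends; Felix is clear from here.
Amara starts after Ravi ends.
Every pair is clear; the schedule has no overlaps.

No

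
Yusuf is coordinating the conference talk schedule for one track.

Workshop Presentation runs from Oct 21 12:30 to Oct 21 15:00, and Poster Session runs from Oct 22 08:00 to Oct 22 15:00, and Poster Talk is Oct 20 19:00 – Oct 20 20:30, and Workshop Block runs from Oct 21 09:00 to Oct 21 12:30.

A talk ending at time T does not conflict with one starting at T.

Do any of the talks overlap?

No

Sorted by start: Poster Talk, Workshop Block, Workshop Presentation, Poster Session.
Workshop Block starts after Poster Talk ends, so nothing later overlaps Poster Talk either.
Workshop Presentation starts exactly when Workshop Block ends (back-to-back, no overlap), so nothing later overlaps Workshop Block either.
Poster Session starts after Workshop Presentation ends.
Every pair is clear; the schedule has no overlaps.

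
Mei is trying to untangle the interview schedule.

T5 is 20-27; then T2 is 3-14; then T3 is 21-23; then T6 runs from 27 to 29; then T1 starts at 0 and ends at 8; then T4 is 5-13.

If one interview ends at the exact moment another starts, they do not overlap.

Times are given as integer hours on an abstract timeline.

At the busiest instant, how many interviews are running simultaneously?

3

Sweep the timeline, counting +1 at each start and −1 at each end (ends before starts at a tie):
0 start T1 → 1
3 start T2 → 2
5 start T4 → 3
8 end T1 → 2
13 end T4 → 1
14 end T2 → 0
20 start T5 → 1
21 start T3 → 2
23 end T3 → 1
27 end T5 → 0
27 start T6 → 1
29 end T6 → 0
Peak is 3, at 5 (T1, T2, T4).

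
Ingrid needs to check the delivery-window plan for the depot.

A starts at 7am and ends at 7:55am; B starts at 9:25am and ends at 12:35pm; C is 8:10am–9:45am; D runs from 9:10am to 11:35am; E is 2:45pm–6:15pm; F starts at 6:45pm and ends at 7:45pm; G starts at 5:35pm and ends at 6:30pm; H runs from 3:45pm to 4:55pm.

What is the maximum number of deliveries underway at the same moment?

Sweep the timeline, counting +1 at each start and −1 at each end (ends before starts at a tie):
7am start A → 1
7:55am end A → 0
8:10am start C → 1
9:10am start D → 2
9:25am start B → 3
9:45am end C → 2
11:35am end D → 1
12:35pm end B → 0
2:45pm start E → 1
3:45pm start H → 2
4:55pm end H → 1
5:35pm start G → 2
6:15pm end E → 1
6:30pm end G → 0
6:45pm start F → 1
7:45pm end F → 0
Peak is 3, at 9:25am (B, C, D).

3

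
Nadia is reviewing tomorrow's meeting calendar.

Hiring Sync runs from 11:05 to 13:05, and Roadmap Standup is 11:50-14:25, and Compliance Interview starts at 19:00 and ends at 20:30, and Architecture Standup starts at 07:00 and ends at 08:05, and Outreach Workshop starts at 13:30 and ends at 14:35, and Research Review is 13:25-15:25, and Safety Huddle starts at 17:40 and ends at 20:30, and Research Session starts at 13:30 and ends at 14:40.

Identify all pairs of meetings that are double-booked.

Compliance Interview & Safety Huddle, Hiring Sync & Roadmap Standup, Outreach Workshop & Research Review, Outreach Workshop & Research Session, Outreach Workshop & Roadmap Standup, Research Review & Research Session, Research Review & Roadmap Standup, Research Session & Roadmap Standup

Sorted by start: Architecture Standup, Hiring Sync, Roadmap Standup, Research Review, Research Session, Outreach Workshop, Safety Huddle, Compliance Interview.
Hiring Sync starts after Architecture Standup ends, so Architecture Standup has no further overlaps.
Roadmap Standup starts before Hiring Sync ends → Hiring Sync and Roadmap Standup overlap.
Research Review starts after Hiring Sync ends, so Hiring Sync has no further overlaps.
Research Review starts before Roadmap Standup ends → Roadmap Standup and Research Review overlap.
Research Session starts before Roadmap Standup ends → Roadmap Standup and Research Session overlap.
Outreach Workshop starts before Roadmap Standup ends → Roadmap Standup and Outreach Workshop overlap.
Safety Huddle starts after Roadmap Standup ends, so Roadmap Standup has no further overlaps.
Research Session starts before Research Review ends → Research Review and Research Session overlap.
Outreach Workshop starts before Research Review ends → Research Review and Outreach Workshop overlap.
Safety Huddle starts after Research Review ends, so Research Review has no further overlaps.
Outreach Workshop starts before Research Session ends → Research Session and Outreach Workshop overlap.
Safety Huddle starts after Research Session ends, so Research Session has no further overlaps.
Safety Huddle starts after Outreach Workshop ends, so Outreach Workshop has no further overlaps.
Compliance Interview starts before Safety Huddle ends → Safety Huddle and Compliance Interview overlap.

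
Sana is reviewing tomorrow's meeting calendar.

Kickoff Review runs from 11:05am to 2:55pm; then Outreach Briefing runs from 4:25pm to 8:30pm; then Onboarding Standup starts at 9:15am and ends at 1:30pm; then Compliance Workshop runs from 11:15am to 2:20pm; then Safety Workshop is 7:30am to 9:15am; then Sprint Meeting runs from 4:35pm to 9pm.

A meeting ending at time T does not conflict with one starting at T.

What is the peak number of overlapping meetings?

Sort all start/end points and keep a running count:
7:30am start Safety Workshop → 1
9:15am end Safety Workshop → 0
9:15am start Onboarding Standup → 1
11:05am start Kickoff Review → 2
11:15am start Compliance Workshop → 3
1:30pm end Onboarding Standup → 2
2:20pm end Compliance Workshop → 1
2:55pm end Kickoff Review → 0
4:25pm start Outreach Briefing → 1
4:35pm start Sprint Meeting → 2
8:30pm end Outreach Briefing → 1
9pm end Sprint Meeting → 0
Peak is 3, at 11:15am (Compliance Workshop, Kickoff Review, Onboarding Standup).

3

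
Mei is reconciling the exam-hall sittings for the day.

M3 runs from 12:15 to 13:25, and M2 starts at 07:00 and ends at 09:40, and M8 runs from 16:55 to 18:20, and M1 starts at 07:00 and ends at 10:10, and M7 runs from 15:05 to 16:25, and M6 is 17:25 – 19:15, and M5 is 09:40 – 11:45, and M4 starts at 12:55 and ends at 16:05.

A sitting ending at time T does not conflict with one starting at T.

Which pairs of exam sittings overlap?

M1 & M2, M1 & M5, M3 & M4, M4 & M7, M6 & M8

Two intervals overlap when each starts before the other ends.
Sorted by start: M1, M2, M5, M3, M4, M7, M8, M6.
M2 starts before M1 ends → M1 and M2 overlap.
M5 starts before M1 ends → M1 and M5 overlap.
M3 starts after M1 ends; M1 is clear from here.
M5 starts exactly when M2 ends (back-to-back, no overlap); M2 is clear from here.
M3 starts after M5 ends; M5 is clear from here.
M4 starts before M3 ends → M3 and M4 overlap.
M7 starts after M3 ends; M3 is clear from here.
M7 starts before M4 ends → M4 and M7 overlap.
M8 starts after M4 ends; M4 is clear from here.
M8 starts after M7 ends; M7 is clear from here.
M6 starts before M8 ends → M8 and M6 overlap.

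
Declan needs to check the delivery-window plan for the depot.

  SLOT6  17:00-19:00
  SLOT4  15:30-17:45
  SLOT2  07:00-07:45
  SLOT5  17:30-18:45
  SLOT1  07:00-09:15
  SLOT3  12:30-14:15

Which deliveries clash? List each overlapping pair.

Two intervals overlap when each starts before the other ends.
Sorted by start: SLOT1, SLOT2, SLOT3, SLOT4, SLOT6, SLOT5.
SLOT2 starts before SLOT1 ends → SLOT1 and SLOT2 overlap.
SLOT3 starts after SLOT1 ends; SLOT1 is clear from here.
SLOT3 starts after SLOT2 ends; SLOT2 is clear from here.
SLOT4 starts after SLOT3 ends; SLOT3 is clear from here.
SLOT6 starts before SLOT4 ends → SLOT4 and SLOT6 overlap.
SLOT5 starts before SLOT4 ends → SLOT4 and SLOT5 overlap.
SLOT5 starts before SLOT6 ends → SLOT6 and SLOT5 overlap.

SLOT1 & SLOT2, SLOT4 & SLOT5, SLOT4 & SLOT6, SLOT5 & SLOT6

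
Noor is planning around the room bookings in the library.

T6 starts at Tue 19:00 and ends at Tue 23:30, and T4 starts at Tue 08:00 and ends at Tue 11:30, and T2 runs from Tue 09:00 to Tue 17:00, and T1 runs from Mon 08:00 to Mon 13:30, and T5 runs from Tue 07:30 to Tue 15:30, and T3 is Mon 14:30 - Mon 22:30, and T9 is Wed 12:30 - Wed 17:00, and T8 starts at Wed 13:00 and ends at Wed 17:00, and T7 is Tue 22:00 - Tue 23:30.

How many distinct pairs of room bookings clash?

Check each pair: they overlap iff neither finishes before the other starts.
Sorted by start: T1, T3, T5, T4, T2, T6, T7, T9, T8.
T3 starts after T1 ends, so nothing later overlaps T1 either.
T5 starts after T3 ends, so nothing later overlaps T3 either.
T4 starts before T5 ends → T5 and T4 overlap.
T2 starts before T5 ends → T5 and T2 overlap.
T6 starts after T5 ends, so nothing later overlaps T5 either.
T2 starts before T4 ends → T4 and T2 overlap.
T6 starts after T4 ends, so nothing later overlaps T4 either.
T6 starts after T2 ends, so nothing later overlaps T2 either.
T7 starts before T6 ends → T6 and T7 overlap.
T9 starts after T6 ends, so nothing later overlaps T6 either.
T9 starts after T7 ends, so nothing later overlaps T7 either.
T8 starts before T9 ends → T9 and T8 overlap.
Overlapping pairs: T2 & T4, T2 & T5, T4 & T5, T6 & T7, T8 & T9 — 5 in total.

5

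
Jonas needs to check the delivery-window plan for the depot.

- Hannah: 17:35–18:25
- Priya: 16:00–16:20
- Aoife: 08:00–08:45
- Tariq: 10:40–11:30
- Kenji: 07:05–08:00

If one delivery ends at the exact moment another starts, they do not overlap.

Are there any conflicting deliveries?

No

Sorted by start: Kenji, Aoife, Tariq, Priya, Hannah.
Aoife starts exactly when Kenji ends (back-to-back, no overlap) — done with Kenji.
Tariq starts after Aoife ends — done with Aoife.
Priya starts after Tariq ends — done with Tariq.
Hannah starts after Priya ends.
Every pair is clear; the schedule has no overlaps.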